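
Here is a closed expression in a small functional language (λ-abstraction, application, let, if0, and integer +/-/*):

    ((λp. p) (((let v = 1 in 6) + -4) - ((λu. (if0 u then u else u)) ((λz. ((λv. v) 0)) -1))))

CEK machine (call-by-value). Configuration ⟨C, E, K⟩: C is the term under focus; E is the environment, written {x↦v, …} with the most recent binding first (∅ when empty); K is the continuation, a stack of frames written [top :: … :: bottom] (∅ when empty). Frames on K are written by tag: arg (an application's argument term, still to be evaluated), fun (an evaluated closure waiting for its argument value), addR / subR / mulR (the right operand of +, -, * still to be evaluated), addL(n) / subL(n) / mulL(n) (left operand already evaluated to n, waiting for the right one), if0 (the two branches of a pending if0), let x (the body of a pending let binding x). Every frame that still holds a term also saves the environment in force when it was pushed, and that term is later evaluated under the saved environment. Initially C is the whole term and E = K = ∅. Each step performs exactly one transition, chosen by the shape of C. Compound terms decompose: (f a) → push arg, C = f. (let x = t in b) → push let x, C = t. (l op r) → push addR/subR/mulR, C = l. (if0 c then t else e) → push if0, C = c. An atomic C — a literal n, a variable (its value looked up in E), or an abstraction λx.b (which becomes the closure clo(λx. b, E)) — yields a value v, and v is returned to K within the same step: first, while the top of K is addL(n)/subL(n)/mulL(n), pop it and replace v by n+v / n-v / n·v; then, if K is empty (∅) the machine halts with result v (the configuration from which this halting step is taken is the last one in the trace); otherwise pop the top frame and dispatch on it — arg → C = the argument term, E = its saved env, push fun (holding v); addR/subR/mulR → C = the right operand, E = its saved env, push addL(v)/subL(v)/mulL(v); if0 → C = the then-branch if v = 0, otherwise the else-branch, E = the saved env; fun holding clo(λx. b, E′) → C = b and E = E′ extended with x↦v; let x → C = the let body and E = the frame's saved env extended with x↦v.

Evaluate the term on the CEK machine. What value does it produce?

Answer: 2

Execution trace:
[0] ⟨C=((λp. p) (((let v = 1 in 6) + -4) - ((λu. (if0 u then u else u)) ((λz. ((λv. v) 0)) -1)))); E=∅; K=∅⟩
[1] ⟨C=(λp. p); E=∅; K=[arg]⟩
[2] ⟨C=(((let v = 1 in 6) + -4) - ((λu. (if0 u then u else u)) ((λz. ((λv. v) 0)) -1))); E=∅; K=[fun]⟩
[3] ⟨C=((let v = 1 in 6) + -4); E=∅; K=[subR :: fun]⟩
[4] ⟨C=(let v = 1 in 6); E=∅; K=[addR :: subR :: fun]⟩
[5] ⟨C=1; E=∅; K=[let v :: addR :: subR :: fun]⟩
[6] ⟨C=6; E={v↦1}; K=[addR :: subR :: fun]⟩
[7] ⟨C=-4; E=∅; K=[addL(6) :: subR :: fun]⟩
[8] ⟨C=((λu. (if0 u then u else u)) ((λz. ((λv. v) 0)) -1)); E=∅; K=[subL(2) :: fun]⟩
[9] ⟨C=(λu. (if0 u then u else u)); E=∅; K=[arg :: subL(2) :: fun]⟩
[10] ⟨C=((λz. ((λv. v) 0)) -1); E=∅; K=[fun :: subL(2) :: fun]⟩
[11] ⟨C=(λz. ((λv. v) 0)); E=∅; K=[arg :: fun :: subL(2) :: fun]⟩
[12] ⟨C=-1; E=∅; K=[fun :: fun :: subL(2) :: fun]⟩
[13] ⟨C=((λv. v) 0); E={z↦-1}; K=[fun :: subL(2) :: fun]⟩
[14] ⟨C=(λv. v); E={z↦-1}; K=[arg :: fun :: subL(2) :: fun]⟩
[15] ⟨C=0; E={z↦-1}; K=[fun :: fun :: subL(2) :: fun]⟩
[16] ⟨C=v; E={v↦0, z↦-1}; K=[fun :: subL(2) :: fun]⟩
[17] ⟨C=(if0 u then u else u); E={u↦0}; K=[subL(2) :: fun]⟩
[18] ⟨C=u; E={u↦0}; K=[if0 :: subL(2) :: fun]⟩
[19] ⟨C=u; E={u↦0}; K=[subL(2) :: fun]⟩
[20] ⟨C=p; E={p↦2}; K=∅⟩
→ final value 2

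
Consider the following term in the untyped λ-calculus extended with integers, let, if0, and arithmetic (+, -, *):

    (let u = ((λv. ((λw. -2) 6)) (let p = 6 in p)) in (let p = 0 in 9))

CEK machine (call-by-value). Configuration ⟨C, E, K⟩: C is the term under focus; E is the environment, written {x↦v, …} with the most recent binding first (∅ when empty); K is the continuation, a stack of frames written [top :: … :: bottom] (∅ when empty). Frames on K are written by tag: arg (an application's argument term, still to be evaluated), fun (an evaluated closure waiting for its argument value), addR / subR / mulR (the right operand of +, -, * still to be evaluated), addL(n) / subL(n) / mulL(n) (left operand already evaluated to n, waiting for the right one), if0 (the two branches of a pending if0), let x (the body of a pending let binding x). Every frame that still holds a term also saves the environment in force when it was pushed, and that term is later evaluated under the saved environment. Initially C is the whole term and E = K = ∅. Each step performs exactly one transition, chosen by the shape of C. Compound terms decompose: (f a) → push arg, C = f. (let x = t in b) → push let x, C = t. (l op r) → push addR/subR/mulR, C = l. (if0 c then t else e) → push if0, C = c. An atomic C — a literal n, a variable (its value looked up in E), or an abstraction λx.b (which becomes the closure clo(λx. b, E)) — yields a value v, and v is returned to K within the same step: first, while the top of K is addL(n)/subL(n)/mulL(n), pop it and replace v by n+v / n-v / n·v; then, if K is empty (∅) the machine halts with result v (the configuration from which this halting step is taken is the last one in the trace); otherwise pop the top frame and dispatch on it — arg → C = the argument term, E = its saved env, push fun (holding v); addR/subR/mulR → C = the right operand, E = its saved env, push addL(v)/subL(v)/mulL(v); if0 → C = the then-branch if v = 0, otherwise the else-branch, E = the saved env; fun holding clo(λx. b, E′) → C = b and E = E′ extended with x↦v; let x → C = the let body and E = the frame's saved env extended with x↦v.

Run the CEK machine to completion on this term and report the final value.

0. <C=(let u = ((λv. ((λw. -2) 6)) (let p = 6 in p)) in (let p = 0 in 9)), E=∅, K=∅>
1. <C=((λv. ((λw. -2) 6)) (let p = 6 in p)), E=∅, K=[let u]>
2. <C=(λv. ((λw. -2) 6)), E=∅, K=[arg :: let u]>
3. <C=(let p = 6 in p), E=∅, K=[fun :: let u]>
4. <C=6, E=∅, K=[let p :: fun :: let u]>
5. <C=p, E={p↦6}, K=[fun :: let u]>
6. <C=((λw. -2) 6), E={v↦6}, K=[let u]>
7. <C=(λw. -2), E={v↦6}, K=[arg :: let u]>
8. <C=6, E={v↦6}, K=[fun :: let u]>
9. <C=-2, E={w↦6, v↦6}, K=[let u]>
10. <C=(let p = 0 in 9), E={u↦-2}, K=∅>
11. <C=0, E={u↦-2}, K=[let p]>
12. <C=9, E={p↦0, u↦-2}, K=∅>
→ final value 9

Answer: 9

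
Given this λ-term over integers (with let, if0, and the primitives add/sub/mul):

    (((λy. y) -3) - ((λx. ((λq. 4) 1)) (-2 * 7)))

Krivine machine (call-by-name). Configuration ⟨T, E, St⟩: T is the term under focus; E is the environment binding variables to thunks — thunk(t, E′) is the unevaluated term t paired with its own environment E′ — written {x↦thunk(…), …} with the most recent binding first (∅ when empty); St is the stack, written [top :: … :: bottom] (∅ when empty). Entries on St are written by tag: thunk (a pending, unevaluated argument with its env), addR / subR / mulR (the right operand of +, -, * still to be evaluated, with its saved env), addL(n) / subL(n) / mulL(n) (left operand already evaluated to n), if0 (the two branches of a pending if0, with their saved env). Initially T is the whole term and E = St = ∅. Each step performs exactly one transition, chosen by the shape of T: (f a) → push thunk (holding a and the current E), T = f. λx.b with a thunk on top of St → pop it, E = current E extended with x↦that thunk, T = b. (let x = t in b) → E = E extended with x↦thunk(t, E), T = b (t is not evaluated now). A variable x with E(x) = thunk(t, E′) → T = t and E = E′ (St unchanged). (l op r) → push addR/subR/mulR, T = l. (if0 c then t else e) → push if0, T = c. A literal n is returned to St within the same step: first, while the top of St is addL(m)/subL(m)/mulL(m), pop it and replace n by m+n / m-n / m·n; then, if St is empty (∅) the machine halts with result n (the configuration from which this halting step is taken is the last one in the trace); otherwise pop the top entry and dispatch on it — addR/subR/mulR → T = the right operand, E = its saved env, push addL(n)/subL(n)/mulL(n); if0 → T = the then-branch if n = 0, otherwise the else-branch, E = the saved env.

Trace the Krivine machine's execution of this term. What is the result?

Answer: -7

Derivation:
[0] [T=(((λy. y) -3) - ((λx. ((λq. 4) 1)) (-2 * 7))) | E=∅ | St=∅]
[1] [T=((λy. y) -3) | E=∅ | St=[subR]]
[2] [T=(λy. y) | E=∅ | St=[thunk :: subR]]
[3] [T=y | E={y↦thunk(-3, ∅)} | St=[subR]]
[4] [T=-3 | E=∅ | St=[subR]]
[5] [T=((λx. ((λq. 4) 1)) (-2 * 7)) | E=∅ | St=[subL(-3)]]
[6] [T=(λx. ((λq. 4) 1)) | E=∅ | St=[thunk :: subL(-3)]]
[7] [T=((λq. 4) 1) | E={x↦thunk((-2 * 7), ∅)} | St=[subL(-3)]]
[8] [T=(λq. 4) | E={x↦thunk((-2 * 7), ∅)} | St=[thunk :: subL(-3)]]
[9] [T=4 | E={q↦thunk(1, {x↦thunk((-2 * 7), ∅)}), x↦thunk((-2 * 7), ∅)} | St=[subL(-3)]]
→ final value -7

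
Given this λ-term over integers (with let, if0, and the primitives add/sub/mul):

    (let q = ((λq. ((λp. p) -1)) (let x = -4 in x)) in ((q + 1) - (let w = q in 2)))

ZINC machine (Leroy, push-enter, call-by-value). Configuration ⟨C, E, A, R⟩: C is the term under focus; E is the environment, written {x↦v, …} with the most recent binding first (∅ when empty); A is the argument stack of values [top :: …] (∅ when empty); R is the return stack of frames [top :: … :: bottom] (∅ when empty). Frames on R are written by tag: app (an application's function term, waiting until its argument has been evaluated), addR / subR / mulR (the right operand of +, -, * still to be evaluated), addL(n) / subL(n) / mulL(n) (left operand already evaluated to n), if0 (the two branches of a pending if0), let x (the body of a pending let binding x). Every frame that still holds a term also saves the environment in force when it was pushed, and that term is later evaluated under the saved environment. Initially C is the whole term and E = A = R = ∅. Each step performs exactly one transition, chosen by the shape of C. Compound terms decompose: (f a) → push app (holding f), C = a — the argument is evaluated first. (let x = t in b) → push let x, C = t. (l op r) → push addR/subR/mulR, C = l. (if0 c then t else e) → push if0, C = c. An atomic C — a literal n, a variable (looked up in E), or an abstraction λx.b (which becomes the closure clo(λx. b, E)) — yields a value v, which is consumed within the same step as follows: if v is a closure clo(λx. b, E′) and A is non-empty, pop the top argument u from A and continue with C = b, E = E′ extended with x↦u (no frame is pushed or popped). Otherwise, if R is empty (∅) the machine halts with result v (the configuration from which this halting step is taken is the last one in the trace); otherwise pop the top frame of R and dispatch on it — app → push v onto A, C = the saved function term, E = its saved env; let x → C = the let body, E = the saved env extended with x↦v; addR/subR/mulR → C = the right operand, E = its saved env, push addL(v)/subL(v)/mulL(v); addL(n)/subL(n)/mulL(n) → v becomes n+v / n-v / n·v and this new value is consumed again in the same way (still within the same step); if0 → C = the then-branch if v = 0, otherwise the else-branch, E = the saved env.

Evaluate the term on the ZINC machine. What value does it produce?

Answer: -2

Derivation:
0. <C=(let q = ((λq. ((λp. p) -1)) (let x = -4 in x)) in ((q + 1) - (let w = q in 2))), E=∅, A=∅, R=∅>
1. <C=((λq. ((λp. p) -1)) (let x = -4 in x)), E=∅, A=∅, R=[let q]>
2. <C=(let x = -4 in x), E=∅, A=∅, R=[app :: let q]>
3. <C=-4, E=∅, A=∅, R=[let x :: app :: let q]>
4. <C=x, E={x↦-4}, A=∅, R=[app :: let q]>
5. <C=(λq. ((λp. p) -1)), E=∅, A=[-4], R=[let q]>
6. <C=((λp. p) -1), E={q↦-4}, A=∅, R=[let q]>
7. <C=-1, E={q↦-4}, A=∅, R=[app :: let q]>
8. <C=(λp. p), E={q↦-4}, A=[-1], R=[let q]>
9. <C=p, E={p↦-1, q↦-4}, A=∅, R=[let q]>
10. <C=((q + 1) - (let w = q in 2)), E={q↦-1}, A=∅, R=∅>
11. <C=(q + 1), E={q↦-1}, A=∅, R=[subR]>
12. <C=q, E={q↦-1}, A=∅, R=[addR :: subR]>
13. <C=1, E={q↦-1}, A=∅, R=[addL(-1) :: subR]>
14. <C=(let w = q in 2), E={q↦-1}, A=∅, R=[subL(0)]>
15. <C=q, E={q↦-1}, A=∅, R=[let w :: subL(0)]>
16. <C=2, E={w↦-1, q↦-1}, A=∅, R=[subL(0)]>
→ final value -2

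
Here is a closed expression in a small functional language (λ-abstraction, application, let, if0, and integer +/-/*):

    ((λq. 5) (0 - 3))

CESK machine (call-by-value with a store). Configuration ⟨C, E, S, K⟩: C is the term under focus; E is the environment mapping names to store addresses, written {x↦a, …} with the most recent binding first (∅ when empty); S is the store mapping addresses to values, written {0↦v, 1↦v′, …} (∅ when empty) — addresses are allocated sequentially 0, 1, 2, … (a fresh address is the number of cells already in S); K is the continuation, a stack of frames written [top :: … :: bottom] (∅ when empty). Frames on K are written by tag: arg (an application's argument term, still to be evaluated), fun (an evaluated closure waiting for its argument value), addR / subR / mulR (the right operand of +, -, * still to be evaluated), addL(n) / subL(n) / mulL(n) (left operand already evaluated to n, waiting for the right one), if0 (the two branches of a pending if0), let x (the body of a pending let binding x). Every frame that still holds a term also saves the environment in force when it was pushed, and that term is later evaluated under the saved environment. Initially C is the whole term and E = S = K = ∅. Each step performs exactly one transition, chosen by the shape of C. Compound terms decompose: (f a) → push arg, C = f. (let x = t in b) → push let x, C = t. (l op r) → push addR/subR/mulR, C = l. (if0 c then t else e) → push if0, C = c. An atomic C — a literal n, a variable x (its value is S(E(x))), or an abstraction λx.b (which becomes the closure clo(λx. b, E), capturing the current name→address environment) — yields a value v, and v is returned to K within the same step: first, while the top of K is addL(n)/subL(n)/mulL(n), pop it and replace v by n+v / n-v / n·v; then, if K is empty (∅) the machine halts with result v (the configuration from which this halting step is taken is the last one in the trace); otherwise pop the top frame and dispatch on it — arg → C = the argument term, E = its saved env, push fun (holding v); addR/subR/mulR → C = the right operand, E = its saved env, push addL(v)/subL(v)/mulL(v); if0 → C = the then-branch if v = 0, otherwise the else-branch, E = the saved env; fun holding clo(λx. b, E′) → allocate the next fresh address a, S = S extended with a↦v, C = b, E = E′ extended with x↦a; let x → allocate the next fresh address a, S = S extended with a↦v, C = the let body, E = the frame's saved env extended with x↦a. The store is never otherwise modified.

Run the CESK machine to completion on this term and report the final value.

[0] ⟨C=((λq. 5) (0 - 3)); E=∅; S=∅; K=∅⟩
[1] ⟨C=(λq. 5); E=∅; S=∅; K=[arg]⟩
[2] ⟨C=(0 - 3); E=∅; S=∅; K=[fun]⟩
[3] ⟨C=0; E=∅; S=∅; K=[subR :: fun]⟩
[4] ⟨C=3; E=∅; S=∅; K=[subL(0) :: fun]⟩
[5] ⟨C=5; E={q↦0}; S={0↦-3}; K=∅⟩
→ final value 5

Answer: 5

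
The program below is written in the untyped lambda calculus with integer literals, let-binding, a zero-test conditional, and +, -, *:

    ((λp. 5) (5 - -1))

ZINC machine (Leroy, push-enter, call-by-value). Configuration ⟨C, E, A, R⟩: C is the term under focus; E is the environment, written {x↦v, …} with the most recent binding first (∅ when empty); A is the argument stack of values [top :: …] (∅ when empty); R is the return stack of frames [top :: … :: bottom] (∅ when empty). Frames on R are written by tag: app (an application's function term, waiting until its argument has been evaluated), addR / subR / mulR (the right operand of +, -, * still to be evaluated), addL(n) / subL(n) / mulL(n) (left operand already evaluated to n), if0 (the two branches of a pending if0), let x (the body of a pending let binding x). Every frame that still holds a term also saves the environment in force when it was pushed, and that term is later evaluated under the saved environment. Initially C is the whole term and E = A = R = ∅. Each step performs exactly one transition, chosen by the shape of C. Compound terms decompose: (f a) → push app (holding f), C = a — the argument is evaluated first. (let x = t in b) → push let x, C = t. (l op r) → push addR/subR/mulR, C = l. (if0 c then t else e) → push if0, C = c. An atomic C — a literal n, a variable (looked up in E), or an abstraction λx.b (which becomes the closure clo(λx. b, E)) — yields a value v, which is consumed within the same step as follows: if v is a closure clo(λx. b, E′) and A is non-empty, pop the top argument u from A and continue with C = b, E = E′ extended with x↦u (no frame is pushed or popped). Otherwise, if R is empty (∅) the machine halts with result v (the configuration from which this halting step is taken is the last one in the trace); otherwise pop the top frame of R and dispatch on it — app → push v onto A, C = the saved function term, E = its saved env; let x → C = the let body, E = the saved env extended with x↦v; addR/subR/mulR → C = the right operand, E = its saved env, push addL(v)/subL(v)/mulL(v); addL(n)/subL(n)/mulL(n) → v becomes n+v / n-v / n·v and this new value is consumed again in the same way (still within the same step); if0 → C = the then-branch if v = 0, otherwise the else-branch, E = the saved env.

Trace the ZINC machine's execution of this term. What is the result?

Answer: 5

Derivation:
t=0: ⟨C=((λp. 5) (5 - -1)); E=∅; A=∅; R=∅⟩
t=1: ⟨C=(5 - -1); E=∅; A=∅; R=[app]⟩
t=2: ⟨C=5; E=∅; A=∅; R=[subR :: app]⟩
t=3: ⟨C=-1; E=∅; A=∅; R=[subL(5) :: app]⟩
t=4: ⟨C=(λp. 5); E=∅; A=[6]; R=∅⟩
t=5: ⟨C=5; E={p↦6}; A=∅; R=∅⟩
→ final value 5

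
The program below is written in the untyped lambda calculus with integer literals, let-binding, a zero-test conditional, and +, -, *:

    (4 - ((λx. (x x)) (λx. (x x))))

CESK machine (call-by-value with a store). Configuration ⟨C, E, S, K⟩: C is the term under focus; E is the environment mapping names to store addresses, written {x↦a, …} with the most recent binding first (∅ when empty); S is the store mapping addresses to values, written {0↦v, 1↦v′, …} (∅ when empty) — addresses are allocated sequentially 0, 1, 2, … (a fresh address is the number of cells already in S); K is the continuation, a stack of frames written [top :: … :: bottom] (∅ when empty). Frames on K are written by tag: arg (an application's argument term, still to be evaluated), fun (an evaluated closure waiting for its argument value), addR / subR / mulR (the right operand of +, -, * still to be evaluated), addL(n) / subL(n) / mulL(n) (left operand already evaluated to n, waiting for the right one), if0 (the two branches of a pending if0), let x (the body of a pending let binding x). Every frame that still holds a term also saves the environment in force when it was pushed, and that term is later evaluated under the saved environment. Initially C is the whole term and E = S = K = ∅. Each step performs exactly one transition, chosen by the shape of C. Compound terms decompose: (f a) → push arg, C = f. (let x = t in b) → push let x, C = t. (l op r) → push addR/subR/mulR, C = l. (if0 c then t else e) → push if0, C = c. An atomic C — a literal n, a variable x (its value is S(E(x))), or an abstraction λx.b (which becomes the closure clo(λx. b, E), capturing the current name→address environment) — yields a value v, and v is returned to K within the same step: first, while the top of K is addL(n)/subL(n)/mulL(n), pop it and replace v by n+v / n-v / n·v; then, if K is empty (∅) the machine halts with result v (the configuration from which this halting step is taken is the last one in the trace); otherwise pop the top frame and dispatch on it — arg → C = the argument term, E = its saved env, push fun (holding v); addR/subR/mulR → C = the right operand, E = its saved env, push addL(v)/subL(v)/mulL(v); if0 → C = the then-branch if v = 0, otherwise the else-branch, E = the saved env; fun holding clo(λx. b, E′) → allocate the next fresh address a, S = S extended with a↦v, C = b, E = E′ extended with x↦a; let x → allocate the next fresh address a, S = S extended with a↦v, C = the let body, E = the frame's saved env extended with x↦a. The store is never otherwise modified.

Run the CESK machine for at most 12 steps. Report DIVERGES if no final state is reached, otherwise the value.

Answer: DIVERGES (no final state within 12 steps)

Execution trace:
step 0: <C=(4 - ((λx. (x x)) (λx. (x x)))), E=∅, S=∅, K=∅>
step 1: <C=4, E=∅, S=∅, K=[subR]>
step 2: <C=((λx. (x x)) (λx. (x x))), E=∅, S=∅, K=[subL(4)]>
step 3: <C=(λx. (x x)), E=∅, S=∅, K=[arg :: subL(4)]>
step 4: <C=(λx. (x x)), E=∅, S=∅, K=[fun :: subL(4)]>
step 5: <C=(x x), E={x↦0}, S={0↦clo(λx. (x x), ∅)}, K=[subL(4)]>
step 6: <C=x, E={x↦0}, S={0↦clo(λx. (x x), ∅)}, K=[arg :: subL(4)]>
step 7: <C=x, E={x↦0}, S={0↦clo(λx. (x x), ∅)}, K=[fun :: subL(4)]>
step 8: <C=(x x), E={x↦1}, S={0↦clo(λx. (x x), ∅), 1↦clo(λx. (x x), ∅)}, K=[subL(4)]>
step 9: <C=x, E={x↦1}, S={0↦clo(λx. (x x), ∅), 1↦clo(λx. (x x), ∅)}, K=[arg :: subL(4)]>
step 10: <C=x, E={x↦1}, S={0↦clo(λx. (x x), ∅), 1↦clo(λx. (x x), ∅)}, K=[fun :: subL(4)]>
step 11: <C=(x x), E={x↦2}, S={0↦clo(λx. (x x), ∅), 1↦clo(λx. (x x), ∅), 2↦clo(λx. (x x), ∅)}, K=[subL(4)]>
step 12: <C=x, E={x↦2}, S={0↦clo(λx. (x x), ∅), 1↦clo(λx. (x x), ∅), 2↦clo(λx. (x x), ∅)}, K=[arg :: subL(4)]>
→ 12 transitions taken and the configuration is still not final: no result within 12 steps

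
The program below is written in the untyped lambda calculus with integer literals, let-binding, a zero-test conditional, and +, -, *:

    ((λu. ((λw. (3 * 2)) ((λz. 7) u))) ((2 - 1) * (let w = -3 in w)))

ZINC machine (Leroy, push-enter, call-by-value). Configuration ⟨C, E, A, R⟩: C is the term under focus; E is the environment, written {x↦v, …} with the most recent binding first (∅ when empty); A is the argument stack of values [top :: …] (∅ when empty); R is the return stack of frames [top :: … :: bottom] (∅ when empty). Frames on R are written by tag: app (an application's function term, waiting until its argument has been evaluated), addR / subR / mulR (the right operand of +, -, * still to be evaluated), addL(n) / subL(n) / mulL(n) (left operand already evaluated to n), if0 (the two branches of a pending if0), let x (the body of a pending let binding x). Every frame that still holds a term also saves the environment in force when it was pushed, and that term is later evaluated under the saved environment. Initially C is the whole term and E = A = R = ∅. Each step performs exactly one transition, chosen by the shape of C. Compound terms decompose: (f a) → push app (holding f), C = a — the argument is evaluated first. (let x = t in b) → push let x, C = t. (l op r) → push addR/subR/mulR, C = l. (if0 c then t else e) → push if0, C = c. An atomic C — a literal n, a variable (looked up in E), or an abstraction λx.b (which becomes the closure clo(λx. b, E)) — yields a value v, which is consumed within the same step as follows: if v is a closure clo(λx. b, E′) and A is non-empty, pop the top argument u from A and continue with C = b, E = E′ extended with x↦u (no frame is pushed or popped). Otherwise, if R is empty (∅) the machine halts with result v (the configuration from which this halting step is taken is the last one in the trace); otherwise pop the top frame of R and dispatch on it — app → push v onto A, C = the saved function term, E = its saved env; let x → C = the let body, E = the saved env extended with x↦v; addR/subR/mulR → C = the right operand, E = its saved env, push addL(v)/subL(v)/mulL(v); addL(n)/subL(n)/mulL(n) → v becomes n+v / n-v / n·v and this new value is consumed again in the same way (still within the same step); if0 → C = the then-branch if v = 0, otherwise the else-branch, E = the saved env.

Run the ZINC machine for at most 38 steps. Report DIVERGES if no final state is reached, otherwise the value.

Answer: 6

Machine steps:
0. <C=((λu. ((λw. (3 * 2)) ((λz. 7) u))) ((2 - 1) * (let w = -3 in w))), E=∅, A=∅, R=∅>
1. <C=((2 - 1) * (let w = -3 in w)), E=∅, A=∅, R=[app]>
2. <C=(2 - 1), E=∅, A=∅, R=[mulR :: app]>
3. <C=2, E=∅, A=∅, R=[subR :: mulR :: app]>
4. <C=1, E=∅, A=∅, R=[subL(2) :: mulR :: app]>
5. <C=(let w = -3 in w), E=∅, A=∅, R=[mulL(1) :: app]>
6. <C=-3, E=∅, A=∅, R=[let w :: mulL(1) :: app]>
7. <C=w, E={w↦-3}, A=∅, R=[mulL(1) :: app]>
8. <C=(λu. ((λw. (3 * 2)) ((λz. 7) u))), E=∅, A=[-3], R=∅>
9. <C=((λw. (3 * 2)) ((λz. 7) u)), E={u↦-3}, A=∅, R=∅>
10. <C=((λz. 7) u), E={u↦-3}, A=∅, R=[app]>
11. <C=u, E={u↦-3}, A=∅, R=[app :: app]>
12. <C=(λz. 7), E={u↦-3}, A=[-3], R=[app]>
13. <C=7, E={z↦-3, u↦-3}, A=∅, R=[app]>
14. <C=(λw. (3 * 2)), E={u↦-3}, A=[7], R=∅>
15. <C=(3 * 2), E={w↦7, u↦-3}, A=∅, R=∅>
16. <C=3, E={w↦7, u↦-3}, A=∅, R=[mulR]>
17. <C=2, E={w↦7, u↦-3}, A=∅, R=[mulL(3)]>
→ final value 6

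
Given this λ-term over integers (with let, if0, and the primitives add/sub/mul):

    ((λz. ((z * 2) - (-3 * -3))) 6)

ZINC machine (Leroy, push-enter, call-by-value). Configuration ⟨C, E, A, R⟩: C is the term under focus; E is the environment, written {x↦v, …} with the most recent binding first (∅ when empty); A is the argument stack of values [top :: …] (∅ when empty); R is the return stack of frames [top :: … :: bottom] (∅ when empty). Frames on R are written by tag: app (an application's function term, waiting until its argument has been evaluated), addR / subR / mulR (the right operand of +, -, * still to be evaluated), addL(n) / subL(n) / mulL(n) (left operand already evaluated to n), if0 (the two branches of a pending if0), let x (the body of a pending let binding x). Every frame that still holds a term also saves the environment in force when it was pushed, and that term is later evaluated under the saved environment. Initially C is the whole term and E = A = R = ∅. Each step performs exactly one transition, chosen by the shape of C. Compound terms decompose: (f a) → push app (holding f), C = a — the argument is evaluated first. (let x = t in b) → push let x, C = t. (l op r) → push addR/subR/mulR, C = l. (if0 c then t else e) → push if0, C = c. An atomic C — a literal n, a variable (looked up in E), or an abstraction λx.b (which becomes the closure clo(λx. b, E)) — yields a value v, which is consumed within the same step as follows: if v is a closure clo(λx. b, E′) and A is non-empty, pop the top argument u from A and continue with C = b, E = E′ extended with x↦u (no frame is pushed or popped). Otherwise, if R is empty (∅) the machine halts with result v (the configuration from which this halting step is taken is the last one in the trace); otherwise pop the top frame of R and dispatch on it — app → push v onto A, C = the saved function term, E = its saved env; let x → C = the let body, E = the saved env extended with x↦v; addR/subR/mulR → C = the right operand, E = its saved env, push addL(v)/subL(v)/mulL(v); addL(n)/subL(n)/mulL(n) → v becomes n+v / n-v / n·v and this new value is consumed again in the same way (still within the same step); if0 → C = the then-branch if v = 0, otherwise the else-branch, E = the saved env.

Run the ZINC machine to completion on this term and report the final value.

Answer: 3

Derivation:
t=0: ⟨C=((λz. ((z * 2) - (-3 * -3))) 6); E=∅; A=∅; R=∅⟩
t=1: ⟨C=6; E=∅; A=∅; R=[app]⟩
t=2: ⟨C=(λz. ((z * 2) - (-3 * -3))); E=∅; A=[6]; R=∅⟩
t=3: ⟨C=((z * 2) - (-3 * -3)); E={z↦6}; A=∅; R=∅⟩
t=4: ⟨C=(z * 2); E={z↦6}; A=∅; R=[subR]⟩
t=5: ⟨C=z; E={z↦6}; A=∅; R=[mulR :: subR]⟩
t=6: ⟨C=2; E={z↦6}; A=∅; R=[mulL(6) :: subR]⟩
t=7: ⟨C=(-3 * -3); E={z↦6}; A=∅; R=[subL(12)]⟩
t=8: ⟨C=-3; E={z↦6}; A=∅; R=[mulR :: subL(12)]⟩
t=9: ⟨C=-3; E={z↦6}; A=∅; R=[mulL(-3) :: subL(12)]⟩
→ final value 3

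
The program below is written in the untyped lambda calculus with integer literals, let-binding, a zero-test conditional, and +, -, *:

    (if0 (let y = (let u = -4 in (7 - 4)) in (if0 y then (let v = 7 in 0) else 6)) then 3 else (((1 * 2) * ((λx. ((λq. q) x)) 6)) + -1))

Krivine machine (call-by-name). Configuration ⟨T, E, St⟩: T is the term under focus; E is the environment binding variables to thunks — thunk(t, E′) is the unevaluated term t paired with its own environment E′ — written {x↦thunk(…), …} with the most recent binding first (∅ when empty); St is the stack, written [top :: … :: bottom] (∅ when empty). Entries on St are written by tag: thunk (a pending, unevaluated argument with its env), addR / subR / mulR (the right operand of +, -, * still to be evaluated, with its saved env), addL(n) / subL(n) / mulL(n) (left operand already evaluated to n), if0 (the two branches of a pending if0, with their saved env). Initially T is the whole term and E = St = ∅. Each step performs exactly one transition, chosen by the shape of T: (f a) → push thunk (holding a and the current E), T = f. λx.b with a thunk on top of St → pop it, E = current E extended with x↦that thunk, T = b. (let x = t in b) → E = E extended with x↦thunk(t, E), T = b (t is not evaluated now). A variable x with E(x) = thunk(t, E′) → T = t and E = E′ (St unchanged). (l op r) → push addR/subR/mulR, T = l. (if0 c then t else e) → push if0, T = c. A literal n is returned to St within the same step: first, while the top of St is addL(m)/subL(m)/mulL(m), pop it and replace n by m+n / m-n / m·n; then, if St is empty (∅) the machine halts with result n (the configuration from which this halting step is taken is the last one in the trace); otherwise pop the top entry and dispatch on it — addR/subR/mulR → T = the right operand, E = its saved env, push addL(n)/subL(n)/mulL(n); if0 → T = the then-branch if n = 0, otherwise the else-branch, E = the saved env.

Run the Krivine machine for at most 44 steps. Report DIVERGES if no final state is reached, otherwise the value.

Answer: 11

Machine steps:
t=0: <T=(if0 (let y = (let u = -4 in (7 - 4)) in (if0 y then (let v = 7 in 0) else 6)) then 3 else (((1 * 2) * ((λx. ((λq. q) x)) 6)) + -1)), E=∅, St=∅>
t=1: <T=(let y = (let u = -4 in (7 - 4)) in (if0 y then (let v = 7 in 0) else 6)), E=∅, St=[if0]>
t=2: <T=(if0 y then (let v = 7 in 0) else 6), E={y↦thunk((let u = -4 in (7 - 4)), ∅)}, St=[if0]>
t=3: <T=y, E={y↦thunk((let u = -4 in (7 - 4)), ∅)}, St=[if0 :: if0]>
t=4: <T=(let u = -4 in (7 - 4)), E=∅, St=[if0 :: if0]>
t=5: <T=(7 - 4), E={u↦thunk(-4, ∅)}, St=[if0 :: if0]>
t=6: <T=7, E={u↦thunk(-4, ∅)}, St=[subR :: if0 :: if0]>
t=7: <T=4, E={u↦thunk(-4, ∅)}, St=[subL(7) :: if0 :: if0]>
t=8: <T=6, E={y↦thunk((let u = -4 in (7 - 4)), ∅)}, St=[if0]>
t=9: <T=(((1 * 2) * ((λx. ((λq. q) x)) 6)) + -1), E=∅, St=∅>
t=10: <T=((1 * 2) * ((λx. ((λq. q) x)) 6)), E=∅, St=[addR]>
t=11: <T=(1 * 2), E=∅, St=[mulR :: addR]>
t=12: <T=1, E=∅, St=[mulR :: mulR :: addR]>
t=13: <T=2, E=∅, St=[mulL(1) :: mulR :: addR]>
t=14: <T=((λx. ((λq. q) x)) 6), E=∅, St=[mulL(2) :: addR]>
t=15: <T=(λx. ((λq. q) x)), E=∅, St=[thunk :: mulL(2) :: addR]>
t=16: <T=((λq. q) x), E={x↦thunk(6, ∅)}, St=[mulL(2) :: addR]>
t=17: <T=(λq. q), E={x↦thunk(6, ∅)}, St=[thunk :: mulL(2) :: addR]>
t=18: <T=q, E={q↦thunk(x, {x↦thunk(6, ∅)}), x↦thunk(6, ∅)}, St=[mulL(2) :: addR]>
t=19: <T=x, E={x↦thunk(6, ∅)}, St=[mulL(2) :: addR]>
t=20: <T=6, E=∅, St=[mulL(2) :: addR]>
t=21: <T=-1, E=∅, St=[addL(12)]>
→ final value 11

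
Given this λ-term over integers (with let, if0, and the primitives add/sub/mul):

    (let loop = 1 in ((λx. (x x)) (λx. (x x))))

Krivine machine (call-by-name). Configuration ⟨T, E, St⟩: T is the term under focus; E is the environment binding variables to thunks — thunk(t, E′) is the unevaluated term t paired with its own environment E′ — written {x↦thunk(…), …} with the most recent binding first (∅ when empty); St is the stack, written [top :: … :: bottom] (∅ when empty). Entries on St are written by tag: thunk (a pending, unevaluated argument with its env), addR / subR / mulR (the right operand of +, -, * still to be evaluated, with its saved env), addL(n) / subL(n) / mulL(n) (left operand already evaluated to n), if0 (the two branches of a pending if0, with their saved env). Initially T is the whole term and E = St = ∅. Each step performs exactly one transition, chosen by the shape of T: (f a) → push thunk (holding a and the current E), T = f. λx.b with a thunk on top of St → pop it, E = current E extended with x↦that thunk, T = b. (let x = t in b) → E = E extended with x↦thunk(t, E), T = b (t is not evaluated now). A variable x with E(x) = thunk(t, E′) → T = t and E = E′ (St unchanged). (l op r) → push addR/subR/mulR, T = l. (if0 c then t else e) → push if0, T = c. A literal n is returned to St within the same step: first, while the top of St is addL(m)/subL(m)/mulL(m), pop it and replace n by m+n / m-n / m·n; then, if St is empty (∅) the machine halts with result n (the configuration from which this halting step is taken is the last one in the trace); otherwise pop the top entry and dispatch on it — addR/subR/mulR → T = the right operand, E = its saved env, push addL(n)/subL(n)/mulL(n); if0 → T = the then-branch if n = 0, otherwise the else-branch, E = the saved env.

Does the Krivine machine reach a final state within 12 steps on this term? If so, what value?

step 0: [T=(let loop = 1 in ((λx. (x x)) (λx. (x x)))) | E=∅ | St=∅]
step 1: [T=((λx. (x x)) (λx. (x x))) | E={loop↦thunk(1, ∅)} | St=∅]
step 2: [T=(λx. (x x)) | E={loop↦thunk(1, ∅)} | St=[thunk]]
step 3: [T=(x x) | E={x↦thunk((λx. (x x)), {loop↦thunk(1, ∅)}), loop↦thunk(1, ∅)} | St=∅]
step 4: [T=x | E={x↦thunk((λx. (x x)), {loop↦thunk(1, ∅)}), loop↦thunk(1, ∅)} | St=[thunk]]
step 5: [T=(λx. (x x)) | E={loop↦thunk(1, ∅)} | St=[thunk]]
step 6: [T=(x x) | E={x↦thunk(x, {x↦thunk((λx. (x x)), {loop↦thunk(1, ∅)}), loop↦thunk(1, ∅)}), loop↦thunk(1, ∅)} | St=∅]
step 7: [T=x | E={x↦thunk(x, {x↦thunk((λx. (x x)), {loop↦thunk(1, ∅)}), loop↦thunk(1, ∅)}), loop↦thunk(1, ∅)} | St=[thunk]]
step 8: [T=x | E={x↦thunk((λx. (x x)), {loop↦thunk(1, ∅)}), loop↦thunk(1, ∅)} | St=[thunk]]
step 9: [T=(λx. (x x)) | E={loop↦thunk(1, ∅)} | St=[thunk]]
step 10: [T=(x x) | E={x↦thunk(x, {x↦thunk(x, {x↦thunk((λx. (x x)), {loop↦thunk(1, ∅)}), loop↦thunk(1, ∅)}), loop↦thunk(1, ∅)}), loop↦thunk(1, ∅)} | St=∅]
step 11: [T=x | E={x↦thunk(x, {x↦thunk(x, {x↦thunk((λx. (x x)), {loop↦thunk(1, ∅)}), loop↦thunk(1, ∅)}), loop↦thunk(1, ∅)}), loop↦thunk(1, ∅)} | St=[thunk]]
step 12: [T=x | E={x↦thunk(x, {x↦thunk((λx. (x x)), {loop↦thunk(1, ∅)}), loop↦thunk(1, ∅)}), loop↦thunk(1, ∅)} | St=[thunk]]
→ 12 transitions taken and the configuration is still not final: no result within 12 steps

Answer: DIVERGES (no final state within 12 steps)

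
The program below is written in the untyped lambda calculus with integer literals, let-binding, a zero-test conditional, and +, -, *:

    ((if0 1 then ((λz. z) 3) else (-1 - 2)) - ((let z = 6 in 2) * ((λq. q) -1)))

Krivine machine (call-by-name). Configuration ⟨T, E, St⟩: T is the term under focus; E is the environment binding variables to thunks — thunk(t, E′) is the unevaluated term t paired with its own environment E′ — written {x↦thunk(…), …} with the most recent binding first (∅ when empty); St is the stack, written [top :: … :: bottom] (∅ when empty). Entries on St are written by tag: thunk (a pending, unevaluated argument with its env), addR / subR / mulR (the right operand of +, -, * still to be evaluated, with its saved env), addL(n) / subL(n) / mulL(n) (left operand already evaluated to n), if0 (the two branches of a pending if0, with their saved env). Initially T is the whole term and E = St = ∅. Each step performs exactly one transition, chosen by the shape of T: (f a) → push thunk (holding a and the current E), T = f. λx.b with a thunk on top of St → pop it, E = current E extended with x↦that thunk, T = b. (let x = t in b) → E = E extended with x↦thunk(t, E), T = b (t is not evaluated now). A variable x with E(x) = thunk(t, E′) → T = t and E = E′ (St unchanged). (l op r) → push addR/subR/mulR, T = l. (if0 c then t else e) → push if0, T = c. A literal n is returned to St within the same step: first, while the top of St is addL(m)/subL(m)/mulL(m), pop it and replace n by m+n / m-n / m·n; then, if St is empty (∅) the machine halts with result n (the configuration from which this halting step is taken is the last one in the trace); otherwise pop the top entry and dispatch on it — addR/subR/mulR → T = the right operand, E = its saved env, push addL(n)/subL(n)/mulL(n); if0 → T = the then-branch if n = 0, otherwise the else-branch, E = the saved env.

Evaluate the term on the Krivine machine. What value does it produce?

Answer: -1

Execution trace:
0. [T=((if0 1 then ((λz. z) 3) else (-1 - 2)) - ((let z = 6 in 2) * ((λq. q) -1))) | E=∅ | St=∅]
1. [T=(if0 1 then ((λz. z) 3) else (-1 - 2)) | E=∅ | St=[subR]]
2. [T=1 | E=∅ | St=[if0 :: subR]]
3. [T=(-1 - 2) | E=∅ | St=[subR]]
4. [T=-1 | E=∅ | St=[subR :: subR]]
5. [T=2 | E=∅ | St=[subL(-1) :: subR]]
6. [T=((let z = 6 in 2) * ((λq. q) -1)) | E=∅ | St=[subL(-3)]]
7. [T=(let z = 6 in 2) | E=∅ | St=[mulR :: subL(-3)]]
8. [T=2 | E={z↦thunk(6, ∅)} | St=[mulR :: subL(-3)]]
9. [T=((λq. q) -1) | E=∅ | St=[mulL(2) :: subL(-3)]]
10. [T=(λq. q) | E=∅ | St=[thunk :: mulL(2) :: subL(-3)]]
11. [T=q | E={q↦thunk(-1, ∅)} | St=[mulL(2) :: subL(-3)]]
12. [T=-1 | E=∅ | St=[mulL(2) :: subL(-3)]]
→ final value -1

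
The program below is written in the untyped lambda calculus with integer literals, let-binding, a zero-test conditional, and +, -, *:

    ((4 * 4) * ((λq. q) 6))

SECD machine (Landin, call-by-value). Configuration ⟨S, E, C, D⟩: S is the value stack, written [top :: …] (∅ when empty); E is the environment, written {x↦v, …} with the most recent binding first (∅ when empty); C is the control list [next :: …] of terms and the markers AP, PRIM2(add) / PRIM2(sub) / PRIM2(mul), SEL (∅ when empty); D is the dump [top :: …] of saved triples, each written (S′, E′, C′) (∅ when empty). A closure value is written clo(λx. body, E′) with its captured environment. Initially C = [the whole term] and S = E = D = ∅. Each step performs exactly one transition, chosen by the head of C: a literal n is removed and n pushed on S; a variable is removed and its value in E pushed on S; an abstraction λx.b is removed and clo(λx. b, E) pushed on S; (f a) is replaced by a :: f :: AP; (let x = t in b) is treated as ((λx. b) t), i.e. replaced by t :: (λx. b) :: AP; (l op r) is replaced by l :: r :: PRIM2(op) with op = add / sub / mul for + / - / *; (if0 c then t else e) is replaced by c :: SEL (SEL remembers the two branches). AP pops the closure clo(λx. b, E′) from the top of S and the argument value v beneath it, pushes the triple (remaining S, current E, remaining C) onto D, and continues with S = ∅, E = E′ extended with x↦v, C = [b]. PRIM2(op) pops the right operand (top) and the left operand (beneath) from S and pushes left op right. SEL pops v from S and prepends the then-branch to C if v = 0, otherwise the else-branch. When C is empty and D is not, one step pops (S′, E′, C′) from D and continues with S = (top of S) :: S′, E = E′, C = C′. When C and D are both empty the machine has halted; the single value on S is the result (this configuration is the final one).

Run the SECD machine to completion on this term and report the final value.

Answer: 96

Execution trace:
step 0: <S=∅, E=∅, C=[((4 * 4) * ((λq. q) 6))], D=∅>
step 1: <S=∅, E=∅, C=[(4 * 4) :: ((λq. q) 6) :: PRIM2(mul)], D=∅>
step 2: <S=∅, E=∅, C=[4 :: 4 :: PRIM2(mul) :: ((λq. q) 6) :: PRIM2(mul)], D=∅>
step 3: <S=[4], E=∅, C=[4 :: PRIM2(mul) :: ((λq. q) 6) :: PRIM2(mul)], D=∅>
step 4: <S=[4 :: 4], E=∅, C=[PRIM2(mul) :: ((λq. q) 6) :: PRIM2(mul)], D=∅>
step 5: <S=[16], E=∅, C=[((λq. q) 6) :: PRIM2(mul)], D=∅>
step 6: <S=[16], E=∅, C=[6 :: (λq. q) :: AP :: PRIM2(mul)], D=∅>
step 7: <S=[6 :: 16], E=∅, C=[(λq. q) :: AP :: PRIM2(mul)], D=∅>
step 8: <S=[clo(λq. q, ∅) :: 6 :: 16], E=∅, C=[AP :: PRIM2(mul)], D=∅>
step 9: <S=∅, E={q↦6}, C=[q], D=[([16], ∅, [PRIM2(mul)])]>
step 10: <S=[6], E={q↦6}, C=∅, D=[([16], ∅, [PRIM2(mul)])]>
step 11: <S=[6 :: 16], E=∅, C=[PRIM2(mul)], D=∅>
step 12: <S=[96], E=∅, C=∅, D=∅>
→ final value 96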